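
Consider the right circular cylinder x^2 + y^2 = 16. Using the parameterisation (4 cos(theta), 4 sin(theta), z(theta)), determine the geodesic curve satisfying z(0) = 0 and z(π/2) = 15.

Parameterise the cylinder of radius R = 4 as
    r(θ) = (4 cos θ, 4 sin θ, z(θ)).
The arc-length element is
    ds = sqrt(16 + (dz/dθ)^2) dθ,
so the Lagrangian is L = sqrt(16 + z'^2).
L depends on z' only, not on z or θ, so ∂L/∂z = 0 and
    ∂L/∂z' = z' / sqrt(16 + z'^2).
The Euler-Lagrange equation gives
    d/dθ( z' / sqrt(16 + z'^2) ) = 0,
so z' is constant. Integrating once:
    z(θ) = a θ + b,
a helix on the cylinder (a straight line when the cylinder is unrolled). The constants a, b are determined by the endpoint conditions.
With endpoint conditions z(0) = 0 and z(π/2) = 15: from z(0) = b we get b = 0, and a·π/2 + 0 = 15 gives a = 30/π, so
    z(θ) = (30/π) θ.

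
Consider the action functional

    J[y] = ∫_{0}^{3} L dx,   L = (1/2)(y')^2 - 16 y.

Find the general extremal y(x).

The Lagrangian is L = (1/2)(y')^2 - 16 y.
∂L/∂y = -16.
∂L/∂y' = y'.
The Euler-Lagrange equation d/dx(∂L/∂y') − ∂L/∂y = 0 becomes:
    y'' + 16 = 0
General solution: y(x) = -8 x^2 + A x + B, where A and B are arbitrary constants fixed by the endpoint conditions.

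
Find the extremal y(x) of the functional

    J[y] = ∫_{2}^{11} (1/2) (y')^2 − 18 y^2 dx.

The Lagrangian is L = (1/2) (y')^2 − 18 y^2.
Compute ∂L/∂y = -36y, ∂L/∂y' = y'.
The Euler-Lagrange equation d/dx(∂L/∂y') − ∂L/∂y = 0 reduces to
    y'' + 36 y = 0.
Its general solution is
    y(x) = A sin(6x) + B cos(6x),
with A, B fixed by the endpoint conditions.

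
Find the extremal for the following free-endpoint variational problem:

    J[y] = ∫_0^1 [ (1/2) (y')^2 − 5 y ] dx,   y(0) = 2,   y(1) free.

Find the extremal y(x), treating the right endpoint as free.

The Lagrangian L = (1/2) (y')^2 − 5 y gives
    ∂L/∂y = −5,   ∂L/∂y' = y'.
Euler-Lagrange: d/dx(y') − (−5) = 0, i.e. y'' + 5 = 0, so
    y(x) = −(5/2) x^2 + C1 x + C2.
Fixed left endpoint y(0) = 2 ⇒ C2 = 2.
The right endpoint x = 1 is free, so the natural (transversality) condition is ∂L/∂y' |_{x=1} = 0, i.e. y'(1) = 0.
Compute y'(x) = −5 x + C1, so y'(1) = −5 + C1 = 0 ⇒ C1 = 5.
Therefore the extremal is
    y(x) = −(5/2) x^2 + 5 x + 2.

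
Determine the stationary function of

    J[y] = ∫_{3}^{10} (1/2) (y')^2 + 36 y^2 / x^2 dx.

The Lagrangian is L = (1/2) (y')^2 + 36 y^2 / x^2.
Compute ∂L/∂y = 72y/x^2, ∂L/∂y' = y'.
The Euler-Lagrange equation d/dx(∂L/∂y') − ∂L/∂y = 0 reduces to
    y'' − 72/x^2 · y = 0  (x > 0).
Its general solution is
    y(x) = A x^9 + B x^(-8),
with A, B fixed by the endpoint conditions.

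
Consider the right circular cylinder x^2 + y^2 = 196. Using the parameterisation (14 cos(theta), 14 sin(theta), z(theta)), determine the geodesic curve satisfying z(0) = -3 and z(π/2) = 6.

Parameterise the cylinder of radius R = 14 as
    r(θ) = (14 cos θ, 14 sin θ, z(θ)).
The arc-length element is
    ds = sqrt(196 + (dz/dθ)^2) dθ,
so the Lagrangian is L = sqrt(196 + z'^2).
L depends on z' only, not on z or θ, so ∂L/∂z = 0 and
    ∂L/∂z' = z' / sqrt(196 + z'^2).
The Euler-Lagrange equation gives
    d/dθ( z' / sqrt(196 + z'^2) ) = 0,
so z' is constant. Integrating once:
    z(θ) = a θ + b,
a helix on the cylinder (a straight line when the cylinder is unrolled). The constants a, b are determined by the endpoint conditions.
With endpoint conditions z(0) = -3 and z(π/2) = 6: from z(0) = b we get b = -3, and a·π/2 + -3 = 6 gives a = 18/π, so
    z(θ) = (18/π) θ − 3.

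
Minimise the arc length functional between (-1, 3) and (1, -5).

Arc-length functional: J[y] = ∫ sqrt(1 + (y')^2) dx.
Lagrangian L = sqrt(1 + (y')^2) has no explicit y dependence, so ∂L/∂y = 0 and the Euler-Lagrange equation gives
    d/dx( y' / sqrt(1 + (y')^2) ) = 0  ⇒  y' / sqrt(1 + (y')^2) = const.
Hence y' is constant, so y(x) is affine.
Fitting the endpoints (-1, 3) and (1, -5):
    slope m = ((-5) − 3) / (1 − (-1)) = -4,
    intercept c = 3 − m·(-1) = -1.
Extremal: y(x) = -4 x - 1.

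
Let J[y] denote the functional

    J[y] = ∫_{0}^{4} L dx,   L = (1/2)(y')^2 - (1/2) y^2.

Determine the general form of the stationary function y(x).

The Lagrangian is L = (1/2)(y')^2 - (1/2) y^2.
∂L/∂y = -y.
∂L/∂y' = y'.
The Euler-Lagrange equation d/dx(∂L/∂y') − ∂L/∂y = 0 becomes:
    y'' + y = 0
General solution: y(x) = A sin(x) + B cos(x), where A and B are arbitrary constants fixed by the endpoint conditions.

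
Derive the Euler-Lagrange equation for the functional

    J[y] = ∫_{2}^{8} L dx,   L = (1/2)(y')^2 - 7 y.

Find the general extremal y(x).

The Lagrangian is L = (1/2)(y')^2 - 7 y.
∂L/∂y = -7.
∂L/∂y' = y'.
The Euler-Lagrange equation d/dx(∂L/∂y') − ∂L/∂y = 0 becomes:
    y'' + 7 = 0
General solution: y(x) = -(7/2) x^2 + A x + B, where A and B are arbitrary constants fixed by the endpoint conditions.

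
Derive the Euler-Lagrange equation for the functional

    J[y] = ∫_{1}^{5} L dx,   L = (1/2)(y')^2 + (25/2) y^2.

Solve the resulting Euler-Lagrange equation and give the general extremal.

The Lagrangian is L = (1/2)(y')^2 + (25/2) y^2.
∂L/∂y = 25y.
∂L/∂y' = y'.
The Euler-Lagrange equation d/dx(∂L/∂y') − ∂L/∂y = 0 becomes:
    y'' - 25 y = 0
General solution: y(x) = A e^(5x) + B e^(-5x), where A and B are arbitrary constants fixed by the endpoint conditions.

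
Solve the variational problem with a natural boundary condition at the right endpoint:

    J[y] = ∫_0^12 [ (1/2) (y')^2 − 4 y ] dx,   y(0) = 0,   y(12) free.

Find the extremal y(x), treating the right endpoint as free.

The Lagrangian L = (1/2) (y')^2 − 4 y gives
    ∂L/∂y = −4,   ∂L/∂y' = y'.
Euler-Lagrange: d/dx(y') − (−4) = 0, i.e. y'' + 4 = 0, so
    y(x) = −(4/2) x^2 + C1 x + C2.
Fixed left endpoint y(0) = 0 ⇒ C2 = 0.
The right endpoint x = 12 is free, so the natural (transversality) condition is ∂L/∂y' |_{x=12} = 0, i.e. y'(12) = 0.
Compute y'(x) = −4 x + C1, so y'(12) = −48 + C1 = 0 ⇒ C1 = 48.
Therefore the extremal is
    y(x) = −2 x^2 + 48 x.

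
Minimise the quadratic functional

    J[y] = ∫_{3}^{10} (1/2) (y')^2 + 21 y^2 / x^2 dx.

The Lagrangian is L = (1/2) (y')^2 + 21 y^2 / x^2.
Compute ∂L/∂y = 42y/x^2, ∂L/∂y' = y'.
The Euler-Lagrange equation d/dx(∂L/∂y') − ∂L/∂y = 0 reduces to
    y'' − 42/x^2 · y = 0  (x > 0).
Its general solution is
    y(x) = A x^7 + B x^(-6),
with A, B fixed by the endpoint conditions.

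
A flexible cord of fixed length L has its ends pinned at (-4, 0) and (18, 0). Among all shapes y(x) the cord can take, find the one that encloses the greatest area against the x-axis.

Set up the augmented Lagrangian using a multiplier λ for the length constraint:
    F(y, y') = y − λ sqrt(1 + y'^2).
F has no explicit x dependence, so the Beltrami identity yields a first integral
    F − y' ∂F/∂y' = C.
Compute ∂F/∂y' = −λ y' / sqrt(1 + y'^2). Then
    y − λ sqrt(1 + y'^2) + λ y'^2 / sqrt(1 + y'^2) = C
    ⇒  y − λ / sqrt(1 + y'^2) = C.
Solving for y' and integrating gives
    (x − a)^2 + (y − b)^2 = λ^2,
a circular arc of radius λ. The constants a, b are determined by the endpoint conditions y(-4) = y(18) = 0, and λ is fixed implicitly by the length constraint
    ∫_{-4}^{18} sqrt(1 + y'^2) dx = L.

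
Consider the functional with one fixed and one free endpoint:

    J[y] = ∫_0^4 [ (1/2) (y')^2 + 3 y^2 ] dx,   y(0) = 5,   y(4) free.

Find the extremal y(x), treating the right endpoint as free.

The Lagrangian L = (1/2) (y')^2 + 3 y^2 gives
    ∂L/∂y = 6 y,   ∂L/∂y' = y'.
Euler-Lagrange: y'' − 6 y = 0.
With k = sqrt(6), the general solution is
    y(x) = A cosh(sqrt(6) x) + B sinh(sqrt(6) x).
Fixed left endpoint y(0) = 5 ⇒ A = 5.
The right endpoint x = 4 is free, so the natural (transversality) condition is ∂L/∂y' |_{x=4} = 0, i.e. y'(4) = 0.
Compute y'(x) = A k sinh(k x) + B k cosh(k x), so
    y'(4) = A k sinh(k·4) + B k cosh(k·4) = 0
    ⇒ B = −A tanh(k·4) = − 5 tanh(sqrt(6)·4).
Therefore the extremal is
    y(x) = 5 cosh(sqrt(6) x) − 5 tanh(sqrt(6)·4) sinh(sqrt(6) x).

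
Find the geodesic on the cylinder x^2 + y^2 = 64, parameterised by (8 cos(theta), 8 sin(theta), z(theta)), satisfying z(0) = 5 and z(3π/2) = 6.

Parameterise the cylinder of radius R = 8 as
    r(θ) = (8 cos θ, 8 sin θ, z(θ)).
The arc-length element is
    ds = sqrt(64 + (dz/dθ)^2) dθ,
so the Lagrangian is L = sqrt(64 + z'^2).
L depends on z' only, not on z or θ, so ∂L/∂z = 0 and
    ∂L/∂z' = z' / sqrt(64 + z'^2).
The Euler-Lagrange equation gives
    d/dθ( z' / sqrt(64 + z'^2) ) = 0,
so z' is constant. Integrating once:
    z(θ) = a θ + b,
a helix on the cylinder (a straight line when the cylinder is unrolled). The constants a, b are determined by the endpoint conditions.
With endpoint conditions z(0) = 5 and z(3π/2) = 6: from z(0) = b we get b = 5, and a·3π/2 + 5 = 6 gives a = 2/(3π), so
    z(θ) = (2/(3π)) θ + 5.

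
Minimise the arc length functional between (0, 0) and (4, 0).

Arc-length functional: J[y] = ∫ sqrt(1 + (y')^2) dx.
Lagrangian L = sqrt(1 + (y')^2) has no explicit y dependence, so ∂L/∂y = 0 and the Euler-Lagrange equation gives
    d/dx( y' / sqrt(1 + (y')^2) ) = 0  ⇒  y' / sqrt(1 + (y')^2) = const.
Hence y' is constant, so y(x) is affine.
Fitting the endpoints (0, 0) and (4, 0):
    slope m = (0 − 0) / (4 − 0) = 0,
    intercept c = 0 − m·0 = 0.
Extremal: y(x) = 0.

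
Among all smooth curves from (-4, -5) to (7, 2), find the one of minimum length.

Arc-length functional: J[y] = ∫ sqrt(1 + (y')^2) dx.
Lagrangian L = sqrt(1 + (y')^2) has no explicit y dependence, so ∂L/∂y = 0 and the Euler-Lagrange equation gives
    d/dx( y' / sqrt(1 + (y')^2) ) = 0  ⇒  y' / sqrt(1 + (y')^2) = const.
Hence y' is constant, so y(x) is affine.
Fitting the endpoints (-4, -5) and (7, 2):
    slope m = (2 − (-5)) / (7 − (-4)) = 7/11,
    intercept c = (-5) − m·(-4) = -27/11.
Extremal: y(x) = (7/11) x - 27/11.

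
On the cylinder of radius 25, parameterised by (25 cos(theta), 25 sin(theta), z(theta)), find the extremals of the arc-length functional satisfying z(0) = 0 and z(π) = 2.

Parameterise the cylinder of radius R = 25 as
    r(θ) = (25 cos θ, 25 sin θ, z(θ)).
The arc-length element is
    ds = sqrt(625 + (dz/dθ)^2) dθ,
so the Lagrangian is L = sqrt(625 + z'^2).
L depends on z' only, not on z or θ, so ∂L/∂z = 0 and
    ∂L/∂z' = z' / sqrt(625 + z'^2).
The Euler-Lagrange equation gives
    d/dθ( z' / sqrt(625 + z'^2) ) = 0,
so z' is constant. Integrating once:
    z(θ) = a θ + b,
a helix on the cylinder (a straight line when the cylinder is unrolled). The constants a, b are determined by the endpoint conditions.
With endpoint conditions z(0) = 0 and z(π) = 2: from z(0) = b we get b = 0, and a·π + 0 = 2 gives a = 2/π, so
    z(θ) = (2/π) θ.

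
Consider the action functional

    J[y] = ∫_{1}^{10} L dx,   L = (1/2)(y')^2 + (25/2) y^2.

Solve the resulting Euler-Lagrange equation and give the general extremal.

The Lagrangian is L = (1/2)(y')^2 + (25/2) y^2.
∂L/∂y = 25y.
∂L/∂y' = y'.
The Euler-Lagrange equation d/dx(∂L/∂y') − ∂L/∂y = 0 becomes:
    y'' - 25 y = 0
General solution: y(x) = A e^(5x) + B e^(-5x), where A and B are arbitrary constants fixed by the endpoint conditions.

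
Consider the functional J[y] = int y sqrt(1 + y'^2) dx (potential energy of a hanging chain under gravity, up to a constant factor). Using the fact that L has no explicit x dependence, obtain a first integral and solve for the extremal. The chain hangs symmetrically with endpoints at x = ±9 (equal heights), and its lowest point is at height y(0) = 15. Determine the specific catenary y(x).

The Lagrangian L(y, y') = y sqrt(1 + y'^2) has no explicit x dependence, so the Beltrami identity applies:
    L − y' ∂L/∂y' = C.
Compute ∂L/∂y' = y · y' / sqrt(1 + y'^2). Then
    L − y' ∂L/∂y'
    = y sqrt(1 + y'^2) − y · y'^2 / sqrt(1 + y'^2)
    = y (1 + y'^2 − y'^2) / sqrt(1 + y'^2)
    = y / sqrt(1 + y'^2) = C.
Squaring gives y^2 = C^2 (1 + y'^2), i.e.
    y'^2 = y^2 / C^2 − 1.
Separating variables,
    dy / sqrt(y^2 − C^2) = dx / C,
and integrating gives arccosh(y / C) = (x − a)/C, so
    y(x) = C cosh((x − a)/C),
the catenary. The constants C and a are fixed by the two endpoint conditions (and, for the hanging-chain problem, the length constraint selects C).
Now fit the given data. The endpoints x = ±9 are symmetric at equal height, so the catenary is even about its minimum: a = 0 and y(x) = C cosh(x/C). The lowest point is y(0) = C cosh(0) = C, and we are told y(0) = 15, so C = 15. Therefore
    y(x) = 15 cosh(x/15),
and at the endpoints
    y(±9) = 15 cosh(9/15).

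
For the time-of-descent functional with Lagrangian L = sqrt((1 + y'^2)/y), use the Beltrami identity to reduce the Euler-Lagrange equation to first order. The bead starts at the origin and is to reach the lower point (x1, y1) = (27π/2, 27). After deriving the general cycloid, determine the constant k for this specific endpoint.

The Lagrangian L = sqrt((1 + y'^2) / y) has no explicit x dependence, so the Beltrami identity applies:
    L − y' ∂L/∂y' = C.
Compute ∂L/∂y' = y' / sqrt(y (1 + y'^2)).
Substitute:
    sqrt((1 + y'^2)/y) − y'·y' / sqrt(y (1 + y'^2))
    = (1 + y'^2) / sqrt(y (1 + y'^2)) − y'^2 / sqrt(y (1 + y'^2))
    = 1 / sqrt(y (1 + y'^2)) = C.
Squaring and rearranging gives the first integral
    y (1 + y'^2) = 1/C^2 =: k   (constant).
Solving this first-order ODE by the substitution
    y = (k/2)(1 − cos θ)
yields the cycloid parameterisation
    x(θ) = (k/2)(θ − sin θ),   y(θ) = (k/2)(1 − cos θ).
The constant k is fixed by the endpoint condition.
Now fit the given lower endpoint (x1, y1) = (27π/2, 27). At the bottom of the first arch (θ = π), the parametric equations give
    y(π) = (k/2)(1 − cos π) = k,
    x(π) = (k/2)(π − sin π) = kπ/2.
Matching y(π) = 27 gives k = 27, consistent with x(π) = 27π/2. Therefore the specific cycloid is
    x(θ) = (27/2)(θ − sin θ),   y(θ) = (27/2)(1 − cos θ).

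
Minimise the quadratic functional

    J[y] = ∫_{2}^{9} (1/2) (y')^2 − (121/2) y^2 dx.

The Lagrangian is L = (1/2) (y')^2 − (121/2) y^2.
Compute ∂L/∂y = -121y, ∂L/∂y' = y'.
The Euler-Lagrange equation d/dx(∂L/∂y') − ∂L/∂y = 0 reduces to
    y'' + 121 y = 0.
Its general solution is
    y(x) = A sin(11x) + B cos(11x),
with A, B fixed by the endpoint conditions.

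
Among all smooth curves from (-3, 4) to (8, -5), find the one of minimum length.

Arc-length functional: J[y] = ∫ sqrt(1 + (y')^2) dx.
Lagrangian L = sqrt(1 + (y')^2) has no explicit y dependence, so ∂L/∂y = 0 and the Euler-Lagrange equation gives
    d/dx( y' / sqrt(1 + (y')^2) ) = 0  ⇒  y' / sqrt(1 + (y')^2) = const.
Hence y' is constant, so y(x) is affine.
Fitting the endpoints (-3, 4) and (8, -5):
    slope m = ((-5) − 4) / (8 − (-3)) = -9/11,
    intercept c = 4 − m·(-3) = 17/11.
Extremal: y(x) = (-9/11) x + 17/11.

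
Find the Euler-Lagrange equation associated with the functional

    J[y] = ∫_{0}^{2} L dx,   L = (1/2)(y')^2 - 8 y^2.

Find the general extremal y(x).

The Lagrangian is L = (1/2)(y')^2 - 8 y^2.
∂L/∂y = -16y.
∂L/∂y' = y'.
The Euler-Lagrange equation d/dx(∂L/∂y') − ∂L/∂y = 0 becomes:
    y'' + 16 y = 0
General solution: y(x) = A sin(4x) + B cos(4x), where A and B are arbitrary constants fixed by the endpoint conditions.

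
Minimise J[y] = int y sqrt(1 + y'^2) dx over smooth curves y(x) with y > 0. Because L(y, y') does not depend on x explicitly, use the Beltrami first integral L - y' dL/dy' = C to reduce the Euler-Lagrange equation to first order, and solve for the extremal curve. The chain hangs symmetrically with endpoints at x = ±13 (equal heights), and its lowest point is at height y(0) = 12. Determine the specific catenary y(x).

The Lagrangian L(y, y') = y sqrt(1 + y'^2) has no explicit x dependence, so the Beltrami identity applies:
    L − y' ∂L/∂y' = C.
Compute ∂L/∂y' = y · y' / sqrt(1 + y'^2). Then
    L − y' ∂L/∂y'
    = y sqrt(1 + y'^2) − y · y'^2 / sqrt(1 + y'^2)
    = y (1 + y'^2 − y'^2) / sqrt(1 + y'^2)
    = y / sqrt(1 + y'^2) = C.
Squaring gives y^2 = C^2 (1 + y'^2), i.e.
    y'^2 = y^2 / C^2 − 1.
Separating variables,
    dy / sqrt(y^2 − C^2) = dx / C,
and integrating gives arccosh(y / C) = (x − a)/C, so
    y(x) = C cosh((x − a)/C),
the catenary. The constants C and a are fixed by the two endpoint conditions (and, for the hanging-chain problem, the length constraint selects C).
Now fit the given data. The endpoints x = ±13 are symmetric at equal height, so the catenary is even about its minimum: a = 0 and y(x) = C cosh(x/C). The lowest point is y(0) = C cosh(0) = C, and we are told y(0) = 12, so C = 12. Therefore
    y(x) = 12 cosh(x/12),
and at the endpoints
    y(±13) = 12 cosh(13/12).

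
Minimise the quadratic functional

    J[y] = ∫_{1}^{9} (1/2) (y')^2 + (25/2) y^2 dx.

The Lagrangian is L = (1/2) (y')^2 + (25/2) y^2.
Compute ∂L/∂y = 25y, ∂L/∂y' = y'.
The Euler-Lagrange equation d/dx(∂L/∂y') − ∂L/∂y = 0 reduces to
    y'' − 25 y = 0.
Its general solution is
    y(x) = A e^(5x) + B e^(−5x),
with A, B fixed by the endpoint conditions.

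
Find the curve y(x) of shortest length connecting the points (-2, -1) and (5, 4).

Arc-length functional: J[y] = ∫ sqrt(1 + (y')^2) dx.
Lagrangian L = sqrt(1 + (y')^2) has no explicit y dependence, so ∂L/∂y = 0 and the Euler-Lagrange equation gives
    d/dx( y' / sqrt(1 + (y')^2) ) = 0  ⇒  y' / sqrt(1 + (y')^2) = const.
Hence y' is constant, so y(x) is affine.
Fitting the endpoints (-2, -1) and (5, 4):
    slope m = (4 − (-1)) / (5 − (-2)) = 5/7,
    intercept c = (-1) − m·(-2) = 3/7.
Extremal: y(x) = (5/7) x + 3/7.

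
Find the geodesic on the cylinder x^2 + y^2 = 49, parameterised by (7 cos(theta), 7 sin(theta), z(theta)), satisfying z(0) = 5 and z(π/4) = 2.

Parameterise the cylinder of radius R = 7 as
    r(θ) = (7 cos θ, 7 sin θ, z(θ)).
The arc-length element is
    ds = sqrt(49 + (dz/dθ)^2) dθ,
so the Lagrangian is L = sqrt(49 + z'^2).
L depends on z' only, not on z or θ, so ∂L/∂z = 0 and
    ∂L/∂z' = z' / sqrt(49 + z'^2).
The Euler-Lagrange equation gives
    d/dθ( z' / sqrt(49 + z'^2) ) = 0,
so z' is constant. Integrating once:
    z(θ) = a θ + b,
a helix on the cylinder (a straight line when the cylinder is unrolled). The constants a, b are determined by the endpoint conditions.
With endpoint conditions z(0) = 5 and z(π/4) = 2: from z(0) = b we get b = 5, and a·π/4 + 5 = 2 gives a = -12/π, so
    z(θ) = (-12/π) θ + 5.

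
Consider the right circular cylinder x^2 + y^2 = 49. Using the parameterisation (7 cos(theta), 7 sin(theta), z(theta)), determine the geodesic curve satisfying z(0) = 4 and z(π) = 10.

Parameterise the cylinder of radius R = 7 as
    r(θ) = (7 cos θ, 7 sin θ, z(θ)).
The arc-length element is
    ds = sqrt(49 + (dz/dθ)^2) dθ,
so the Lagrangian is L = sqrt(49 + z'^2).
L depends on z' only, not on z or θ, so ∂L/∂z = 0 and
    ∂L/∂z' = z' / sqrt(49 + z'^2).
The Euler-Lagrange equation gives
    d/dθ( z' / sqrt(49 + z'^2) ) = 0,
so z' is constant. Integrating once:
    z(θ) = a θ + b,
a helix on the cylinder (a straight line when the cylinder is unrolled). The constants a, b are determined by the endpoint conditions.
With endpoint conditions z(0) = 4 and z(π) = 10: from z(0) = b we get b = 4, and a·π + 4 = 10 gives a = 6/π, so
    z(θ) = (6/π) θ + 4.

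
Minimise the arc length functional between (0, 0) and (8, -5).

Arc-length functional: J[y] = ∫ sqrt(1 + (y')^2) dx.
Lagrangian L = sqrt(1 + (y')^2) has no explicit y dependence, so ∂L/∂y = 0 and the Euler-Lagrange equation gives
    d/dx( y' / sqrt(1 + (y')^2) ) = 0  ⇒  y' / sqrt(1 + (y')^2) = const.
Hence y' is constant, so y(x) is affine.
Fitting the endpoints (0, 0) and (8, -5):
    slope m = ((-5) − 0) / (8 − 0) = -5/8,
    intercept c = 0 − m·0 = 0.
Extremal: y(x) = (-5/8) x.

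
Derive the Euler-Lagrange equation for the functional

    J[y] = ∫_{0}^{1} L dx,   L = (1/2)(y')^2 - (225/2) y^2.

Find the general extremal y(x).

The Lagrangian is L = (1/2)(y')^2 - (225/2) y^2.
∂L/∂y = -225y.
∂L/∂y' = y'.
The Euler-Lagrange equation d/dx(∂L/∂y') − ∂L/∂y = 0 becomes:
    y'' + 225 y = 0
General solution: y(x) = A sin(15x) + B cos(15x), where A and B are arbitrary constants fixed by the endpoint conditions.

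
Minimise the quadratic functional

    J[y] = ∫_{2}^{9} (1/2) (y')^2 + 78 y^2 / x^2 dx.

The Lagrangian is L = (1/2) (y')^2 + 78 y^2 / x^2.
Compute ∂L/∂y = 156y/x^2, ∂L/∂y' = y'.
The Euler-Lagrange equation d/dx(∂L/∂y') − ∂L/∂y = 0 reduces to
    y'' − 156/x^2 · y = 0  (x > 0).
Its general solution is
    y(x) = A x^13 + B x^(-12),
with A, B fixed by the endpoint conditions.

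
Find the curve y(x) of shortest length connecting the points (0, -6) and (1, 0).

Arc-length functional: J[y] = ∫ sqrt(1 + (y')^2) dx.
Lagrangian L = sqrt(1 + (y')^2) has no explicit y dependence, so ∂L/∂y = 0 and the Euler-Lagrange equation gives
    d/dx( y' / sqrt(1 + (y')^2) ) = 0  ⇒  y' / sqrt(1 + (y')^2) = const.
Hence y' is constant, so y(x) is affine.
Fitting the endpoints (0, -6) and (1, 0):
    slope m = (0 − (-6)) / (1 − 0) = 6,
    intercept c = (-6) − m·0 = -6.
Extremal: y(x) = 6 x - 6.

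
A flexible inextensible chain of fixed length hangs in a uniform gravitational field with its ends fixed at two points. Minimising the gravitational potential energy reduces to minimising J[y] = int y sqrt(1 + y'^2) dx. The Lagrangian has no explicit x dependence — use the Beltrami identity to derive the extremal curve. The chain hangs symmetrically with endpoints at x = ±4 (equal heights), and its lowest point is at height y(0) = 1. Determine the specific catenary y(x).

The Lagrangian L(y, y') = y sqrt(1 + y'^2) has no explicit x dependence, so the Beltrami identity applies:
    L − y' ∂L/∂y' = C.
Compute ∂L/∂y' = y · y' / sqrt(1 + y'^2). Then
    L − y' ∂L/∂y'
    = y sqrt(1 + y'^2) − y · y'^2 / sqrt(1 + y'^2)
    = y (1 + y'^2 − y'^2) / sqrt(1 + y'^2)
    = y / sqrt(1 + y'^2) = C.
Squaring gives y^2 = C^2 (1 + y'^2), i.e.
    y'^2 = y^2 / C^2 − 1.
Separating variables,
    dy / sqrt(y^2 − C^2) = dx / C,
and integrating gives arccosh(y / C) = (x − a)/C, so
    y(x) = C cosh((x − a)/C),
the catenary. The constants C and a are fixed by the two endpoint conditions (and, for the hanging-chain problem, the length constraint selects C).
Now fit the given data. The endpoints x = ±4 are symmetric at equal height, so the catenary is even about its minimum: a = 0 and y(x) = C cosh(x/C). The lowest point is y(0) = C cosh(0) = C, and we are told y(0) = 1, so C = 1. Therefore
    y(x) = cosh(x),
and at the endpoints
    y(±4) = cosh(4).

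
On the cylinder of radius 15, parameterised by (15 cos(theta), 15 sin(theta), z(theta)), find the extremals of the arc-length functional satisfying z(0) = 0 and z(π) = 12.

Parameterise the cylinder of radius R = 15 as
    r(θ) = (15 cos θ, 15 sin θ, z(θ)).
The arc-length element is
    ds = sqrt(225 + (dz/dθ)^2) dθ,
so the Lagrangian is L = sqrt(225 + z'^2).
L depends on z' only, not on z or θ, so ∂L/∂z = 0 and
    ∂L/∂z' = z' / sqrt(225 + z'^2).
The Euler-Lagrange equation gives
    d/dθ( z' / sqrt(225 + z'^2) ) = 0,
so z' is constant. Integrating once:
    z(θ) = a θ + b,
a helix on the cylinder (a straight line when the cylinder is unrolled). The constants a, b are determined by the endpoint conditions.
With endpoint conditions z(0) = 0 and z(π) = 12: from z(0) = b we get b = 0, and a·π + 0 = 12 gives a = 12/π, so
    z(θ) = (12/π) θ.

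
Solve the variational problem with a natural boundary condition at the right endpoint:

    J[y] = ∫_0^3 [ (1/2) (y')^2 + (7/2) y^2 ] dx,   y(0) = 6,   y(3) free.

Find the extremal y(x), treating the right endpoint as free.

The Lagrangian L = (1/2) (y')^2 + (7/2) y^2 gives
    ∂L/∂y = 7 y,   ∂L/∂y' = y'.
Euler-Lagrange: y'' − 7 y = 0.
With k = sqrt(7), the general solution is
    y(x) = A cosh(sqrt(7) x) + B sinh(sqrt(7) x).
Fixed left endpoint y(0) = 6 ⇒ A = 6.
The right endpoint x = 3 is free, so the natural (transversality) condition is ∂L/∂y' |_{x=3} = 0, i.e. y'(3) = 0.
Compute y'(x) = A k sinh(k x) + B k cosh(k x), so
    y'(3) = A k sinh(k·3) + B k cosh(k·3) = 0
    ⇒ B = −A tanh(k·3) = − 6 tanh(sqrt(7)·3).
Therefore the extremal is
    y(x) = 6 cosh(sqrt(7) x) − 6 tanh(sqrt(7)·3) sinh(sqrt(7) x).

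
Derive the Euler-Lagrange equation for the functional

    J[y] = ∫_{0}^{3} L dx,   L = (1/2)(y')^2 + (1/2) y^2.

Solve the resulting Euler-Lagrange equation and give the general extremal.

The Lagrangian is L = (1/2)(y')^2 + (1/2) y^2.
∂L/∂y = y.
∂L/∂y' = y'.
The Euler-Lagrange equation d/dx(∂L/∂y') − ∂L/∂y = 0 becomes:
    y'' - y = 0
General solution: y(x) = A e^x + B e^(-x), where A and B are arbitrary constants fixed by the endpoint conditions.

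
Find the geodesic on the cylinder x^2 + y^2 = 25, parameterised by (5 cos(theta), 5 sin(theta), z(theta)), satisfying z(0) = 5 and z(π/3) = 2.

Parameterise the cylinder of radius R = 5 as
    r(θ) = (5 cos θ, 5 sin θ, z(θ)).
The arc-length element is
    ds = sqrt(25 + (dz/dθ)^2) dθ,
so the Lagrangian is L = sqrt(25 + z'^2).
L depends on z' only, not on z or θ, so ∂L/∂z = 0 and
    ∂L/∂z' = z' / sqrt(25 + z'^2).
The Euler-Lagrange equation gives
    d/dθ( z' / sqrt(25 + z'^2) ) = 0,
so z' is constant. Integrating once:
    z(θ) = a θ + b,
a helix on the cylinder (a straight line when the cylinder is unrolled). The constants a, b are determined by the endpoint conditions.
With endpoint conditions z(0) = 5 and z(π/3) = 2: from z(0) = b we get b = 5, and a·π/3 + 5 = 2 gives a = -9/π, so
    z(θ) = (-9/π) θ + 5.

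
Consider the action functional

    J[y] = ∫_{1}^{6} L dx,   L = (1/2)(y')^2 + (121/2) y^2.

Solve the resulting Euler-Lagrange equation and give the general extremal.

The Lagrangian is L = (1/2)(y')^2 + (121/2) y^2.
∂L/∂y = 121y.
∂L/∂y' = y'.
The Euler-Lagrange equation d/dx(∂L/∂y') − ∂L/∂y = 0 becomes:
    y'' - 121 y = 0
General solution: y(x) = A e^(11x) + B e^(-11x), where A and B are arbitrary constants fixed by the endpoint conditions.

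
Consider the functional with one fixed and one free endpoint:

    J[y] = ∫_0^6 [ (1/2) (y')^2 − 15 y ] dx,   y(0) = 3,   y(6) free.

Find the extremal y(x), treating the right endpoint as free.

The Lagrangian L = (1/2) (y')^2 − 15 y gives
    ∂L/∂y = −15,   ∂L/∂y' = y'.
Euler-Lagrange: d/dx(y') − (−15) = 0, i.e. y'' + 15 = 0, so
    y(x) = −(15/2) x^2 + C1 x + C2.
Fixed left endpoint y(0) = 3 ⇒ C2 = 3.
The right endpoint x = 6 is free, so the natural (transversality) condition is ∂L/∂y' |_{x=6} = 0, i.e. y'(6) = 0.
Compute y'(x) = −15 x + C1, so y'(6) = −90 + C1 = 0 ⇒ C1 = 90.
Therefore the extremal is
    y(x) = −(15/2) x^2 + 90 x + 3.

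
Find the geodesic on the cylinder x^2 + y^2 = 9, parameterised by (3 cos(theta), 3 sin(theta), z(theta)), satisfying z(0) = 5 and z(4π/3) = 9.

Parameterise the cylinder of radius R = 3 as
    r(θ) = (3 cos θ, 3 sin θ, z(θ)).
The arc-length element is
    ds = sqrt(9 + (dz/dθ)^2) dθ,
so the Lagrangian is L = sqrt(9 + z'^2).
L depends on z' only, not on z or θ, so ∂L/∂z = 0 and
    ∂L/∂z' = z' / sqrt(9 + z'^2).
The Euler-Lagrange equation gives
    d/dθ( z' / sqrt(9 + z'^2) ) = 0,
so z' is constant. Integrating once:
    z(θ) = a θ + b,
a helix on the cylinder (a straight line when the cylinder is unrolled). The constants a, b are determined by the endpoint conditions.
With endpoint conditions z(0) = 5 and z(4π/3) = 9: from z(0) = b we get b = 5, and a·4π/3 + 5 = 9 gives a = 3/π, so
    z(θ) = (3/π) θ + 5.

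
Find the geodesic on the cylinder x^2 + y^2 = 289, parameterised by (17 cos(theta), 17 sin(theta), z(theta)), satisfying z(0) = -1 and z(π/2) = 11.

Parameterise the cylinder of radius R = 17 as
    r(θ) = (17 cos θ, 17 sin θ, z(θ)).
The arc-length element is
    ds = sqrt(289 + (dz/dθ)^2) dθ,
so the Lagrangian is L = sqrt(289 + z'^2).
L depends on z' only, not on z or θ, so ∂L/∂z = 0 and
    ∂L/∂z' = z' / sqrt(289 + z'^2).
The Euler-Lagrange equation gives
    d/dθ( z' / sqrt(289 + z'^2) ) = 0,
so z' is constant. Integrating once:
    z(θ) = a θ + b,
a helix on the cylinder (a straight line when the cylinder is unrolled). The constants a, b are determined by the endpoint conditions.
With endpoint conditions z(0) = -1 and z(π/2) = 11: from z(0) = b we get b = -1, and a·π/2 + -1 = 11 gives a = 24/π, so
    z(θ) = (24/π) θ − 1.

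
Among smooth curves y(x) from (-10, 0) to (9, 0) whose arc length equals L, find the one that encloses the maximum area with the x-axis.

Set up the augmented Lagrangian using a multiplier λ for the length constraint:
    F(y, y') = y − λ sqrt(1 + y'^2).
F has no explicit x dependence, so the Beltrami identity yields a first integral
    F − y' ∂F/∂y' = C.
Compute ∂F/∂y' = −λ y' / sqrt(1 + y'^2). Then
    y − λ sqrt(1 + y'^2) + λ y'^2 / sqrt(1 + y'^2) = C
    ⇒  y − λ / sqrt(1 + y'^2) = C.
Solving for y' and integrating gives
    (x − a)^2 + (y − b)^2 = λ^2,
a circular arc of radius λ. The constants a, b are determined by the endpoint conditions y(-10) = y(9) = 0, and λ is fixed implicitly by the length constraint
    ∫_{-10}^{9} sqrt(1 + y'^2) dx = L.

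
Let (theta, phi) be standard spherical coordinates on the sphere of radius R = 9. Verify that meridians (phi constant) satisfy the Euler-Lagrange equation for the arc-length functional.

On the sphere of radius R = 9 with spherical coordinates (θ, φ), the induced metric is
    ds^2 = 81(dθ^2 + sin^2(θ) dφ^2).
Using θ as the parameter, the arc-length functional becomes
    J[φ] = ∫ 9 sqrt(1 + sin^2(θ) (dφ/dθ)^2) dθ.
So L = 9 sqrt(1 + sin^2(θ) φ'^2). Compute
    ∂L/∂φ = 0  (L has no explicit φ dependence),
    ∂L/∂φ' = 9 sin^2(θ) φ' / sqrt(1 + sin^2(θ) φ'^2).
For the candidate φ(θ) = c (constant), φ' = 0, so ∂L/∂φ' evaluated along the candidate vanishes, and ∂L/∂φ is identically zero. Hence
    d/dθ(∂L/∂φ') − ∂L/∂φ = 0
is satisfied. Therefore meridians φ = const are extremals of arc length — they are geodesics on the sphere.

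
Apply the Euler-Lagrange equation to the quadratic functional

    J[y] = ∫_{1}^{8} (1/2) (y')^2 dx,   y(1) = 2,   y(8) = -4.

The Lagrangian is L = (1/2) (y')^2.
Compute ∂L/∂y = 0, ∂L/∂y' = y'.
The Euler-Lagrange equation d/dx(∂L/∂y') − ∂L/∂y = 0 reduces to
    y'' = 0.
Its general solution is
    y(x) = A x + B,
with A, B fixed by the endpoint conditions.
Applying the endpoint conditions y(1) = 2 and y(8) = -4: solve A·1 + B = 2 and A·8 + B = -4. Subtracting gives A(8 − 1) = -4 − 2, so A = -6/7, and B = 2 − A·1 = 20/7. Therefore
    y(x) = (-6/7) x + 20/7.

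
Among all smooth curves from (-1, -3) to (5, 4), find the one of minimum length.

Arc-length functional: J[y] = ∫ sqrt(1 + (y')^2) dx.
Lagrangian L = sqrt(1 + (y')^2) has no explicit y dependence, so ∂L/∂y = 0 and the Euler-Lagrange equation gives
    d/dx( y' / sqrt(1 + (y')^2) ) = 0  ⇒  y' / sqrt(1 + (y')^2) = const.
Hence y' is constant, so y(x) is affine.
Fitting the endpoints (-1, -3) and (5, 4):
    slope m = (4 − (-3)) / (5 − (-1)) = 7/6,
    intercept c = (-3) − m·(-1) = -11/6.
Extremal: y(x) = (7/6) x - 11/6.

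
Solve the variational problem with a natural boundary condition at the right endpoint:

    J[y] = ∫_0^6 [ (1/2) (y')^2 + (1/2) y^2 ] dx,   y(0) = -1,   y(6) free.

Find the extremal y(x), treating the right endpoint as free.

The Lagrangian L = (1/2) (y')^2 + (1/2) y^2 gives
    ∂L/∂y = 1 y,   ∂L/∂y' = y'.
Euler-Lagrange: y'' − y = 0.
With k = 1, the general solution is
    y(x) = A cosh(x) + B sinh(x).
Fixed left endpoint y(0) = -1 ⇒ A = -1.
The right endpoint x = 6 is free, so the natural (transversality) condition is ∂L/∂y' |_{x=6} = 0, i.e. y'(6) = 0.
Compute y'(x) = A k sinh(k x) + B k cosh(k x), so
    y'(6) = A k sinh(k·6) + B k cosh(k·6) = 0
    ⇒ B = −A tanh(k·6) = tanh(1·6).
Therefore the extremal is
    y(x) = −cosh(1 x) + tanh(1·6) sinh(1 x).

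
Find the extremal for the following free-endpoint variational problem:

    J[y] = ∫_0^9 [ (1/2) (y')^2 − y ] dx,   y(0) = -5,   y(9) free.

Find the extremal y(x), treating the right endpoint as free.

The Lagrangian L = (1/2) (y')^2 − y gives
    ∂L/∂y = −1,   ∂L/∂y' = y'.
Euler-Lagrange: d/dx(y') − (−1) = 0, i.e. y'' + 1 = 0, so
    y(x) = −(1/2) x^2 + C1 x + C2.
Fixed left endpoint y(0) = -5 ⇒ C2 = -5.
The right endpoint x = 9 is free, so the natural (transversality) condition is ∂L/∂y' |_{x=9} = 0, i.e. y'(9) = 0.
Compute y'(x) = −1 x + C1, so y'(9) = −9 + C1 = 0 ⇒ C1 = 9.
Therefore the extremal is
    y(x) = −x^2/2 + 9 x − 5.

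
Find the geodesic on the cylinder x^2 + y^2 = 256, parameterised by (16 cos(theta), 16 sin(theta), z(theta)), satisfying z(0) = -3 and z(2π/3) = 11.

Parameterise the cylinder of radius R = 16 as
    r(θ) = (16 cos θ, 16 sin θ, z(θ)).
The arc-length element is
    ds = sqrt(256 + (dz/dθ)^2) dθ,
so the Lagrangian is L = sqrt(256 + z'^2).
L depends on z' only, not on z or θ, so ∂L/∂z = 0 and
    ∂L/∂z' = z' / sqrt(256 + z'^2).
The Euler-Lagrange equation gives
    d/dθ( z' / sqrt(256 + z'^2) ) = 0,
so z' is constant. Integrating once:
    z(θ) = a θ + b,
a helix on the cylinder (a straight line when the cylinder is unrolled). The constants a, b are determined by the endpoint conditions.
With endpoint conditions z(0) = -3 and z(2π/3) = 11: from z(0) = b we get b = -3, and a·2π/3 + -3 = 11 gives a = 21/π, so
    z(θ) = (21/π) θ − 3.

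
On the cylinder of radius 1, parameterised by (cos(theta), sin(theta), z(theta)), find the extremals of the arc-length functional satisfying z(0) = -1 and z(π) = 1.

Parameterise the cylinder of radius R = 1 as
    r(θ) = (cos θ, sin θ, z(θ)).
The arc-length element is
    ds = sqrt(1 + (dz/dθ)^2) dθ,
so the Lagrangian is L = sqrt(1 + z'^2).
L depends on z' only, not on z or θ, so ∂L/∂z = 0 and
    ∂L/∂z' = z' / sqrt(1 + z'^2).
The Euler-Lagrange equation gives
    d/dθ( z' / sqrt(1 + z'^2) ) = 0,
so z' is constant. Integrating once:
    z(θ) = a θ + b,
a helix on the cylinder (a straight line when the cylinder is unrolled). The constants a, b are determined by the endpoint conditions.
With endpoint conditions z(0) = -1 and z(π) = 1: from z(0) = b we get b = -1, and a·π + -1 = 1 gives a = 2/π, so
    z(θ) = (2/π) θ − 1.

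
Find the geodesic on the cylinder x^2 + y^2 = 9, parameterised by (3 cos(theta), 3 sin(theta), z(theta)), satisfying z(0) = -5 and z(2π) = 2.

Parameterise the cylinder of radius R = 3 as
    r(θ) = (3 cos θ, 3 sin θ, z(θ)).
The arc-length element is
    ds = sqrt(9 + (dz/dθ)^2) dθ,
so the Lagrangian is L = sqrt(9 + z'^2).
L depends on z' only, not on z or θ, so ∂L/∂z = 0 and
    ∂L/∂z' = z' / sqrt(9 + z'^2).
The Euler-Lagrange equation gives
    d/dθ( z' / sqrt(9 + z'^2) ) = 0,
so z' is constant. Integrating once:
    z(θ) = a θ + b,
a helix on the cylinder (a straight line when the cylinder is unrolled). The constants a, b are determined by the endpoint conditions.
With endpoint conditions z(0) = -5 and z(2π) = 2: from z(0) = b we get b = -5, and a·2π + -5 = 2 gives a = 7/(2π), so
    z(θ) = (7/(2π)) θ − 5.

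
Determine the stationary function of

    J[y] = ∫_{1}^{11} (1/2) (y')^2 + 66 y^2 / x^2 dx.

The Lagrangian is L = (1/2) (y')^2 + 66 y^2 / x^2.
Compute ∂L/∂y = 132y/x^2, ∂L/∂y' = y'.
The Euler-Lagrange equation d/dx(∂L/∂y') − ∂L/∂y = 0 reduces to
    y'' − 132/x^2 · y = 0  (x > 0).
Its general solution is
    y(x) = A x^12 + B x^(-11),
with A, B fixed by the endpoint conditions.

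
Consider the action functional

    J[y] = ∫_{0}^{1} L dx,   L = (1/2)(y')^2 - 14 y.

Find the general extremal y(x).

The Lagrangian is L = (1/2)(y')^2 - 14 y.
∂L/∂y = -14.
∂L/∂y' = y'.
The Euler-Lagrange equation d/dx(∂L/∂y') − ∂L/∂y = 0 becomes:
    y'' + 14 = 0
General solution: y(x) = -7 x^2 + A x + B, where A and B are arbitrary constants fixed by the endpoint conditions.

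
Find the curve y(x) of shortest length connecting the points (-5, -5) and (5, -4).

Arc-length functional: J[y] = ∫ sqrt(1 + (y')^2) dx.
Lagrangian L = sqrt(1 + (y')^2) has no explicit y dependence, so ∂L/∂y = 0 and the Euler-Lagrange equation gives
    d/dx( y' / sqrt(1 + (y')^2) ) = 0  ⇒  y' / sqrt(1 + (y')^2) = const.
Hence y' is constant, so y(x) is affine.
Fitting the endpoints (-5, -5) and (5, -4):
    slope m = ((-4) − (-5)) / (5 − (-5)) = 1/10,
    intercept c = (-5) − m·(-5) = -9/2.
Extremal: y(x) = (1/10) x - 9/2.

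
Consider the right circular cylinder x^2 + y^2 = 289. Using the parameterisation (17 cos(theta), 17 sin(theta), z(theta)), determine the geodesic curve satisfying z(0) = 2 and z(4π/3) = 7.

Parameterise the cylinder of radius R = 17 as
    r(θ) = (17 cos θ, 17 sin θ, z(θ)).
The arc-length element is
    ds = sqrt(289 + (dz/dθ)^2) dθ,
so the Lagrangian is L = sqrt(289 + z'^2).
L depends on z' only, not on z or θ, so ∂L/∂z = 0 and
    ∂L/∂z' = z' / sqrt(289 + z'^2).
The Euler-Lagrange equation gives
    d/dθ( z' / sqrt(289 + z'^2) ) = 0,
so z' is constant. Integrating once:
    z(θ) = a θ + b,
a helix on the cylinder (a straight line when the cylinder is unrolled). The constants a, b are determined by the endpoint conditions.
With endpoint conditions z(0) = 2 and z(4π/3) = 7: from z(0) = b we get b = 2, and a·4π/3 + 2 = 7 gives a = 15/(4π), so
    z(θ) = (15/(4π)) θ + 2.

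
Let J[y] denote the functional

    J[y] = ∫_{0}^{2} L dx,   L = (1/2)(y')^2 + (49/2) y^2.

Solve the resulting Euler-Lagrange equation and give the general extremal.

The Lagrangian is L = (1/2)(y')^2 + (49/2) y^2.
∂L/∂y = 49y.
∂L/∂y' = y'.
The Euler-Lagrange equation d/dx(∂L/∂y') − ∂L/∂y = 0 becomes:
    y'' - 49 y = 0
General solution: y(x) = A e^(7x) + B e^(-7x), where A and B are arbitrary constants fixed by the endpoint conditions.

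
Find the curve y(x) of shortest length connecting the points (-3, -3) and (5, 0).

Arc-length functional: J[y] = ∫ sqrt(1 + (y')^2) dx.
Lagrangian L = sqrt(1 + (y')^2) has no explicit y dependence, so ∂L/∂y = 0 and the Euler-Lagrange equation gives
    d/dx( y' / sqrt(1 + (y')^2) ) = 0  ⇒  y' / sqrt(1 + (y')^2) = const.
Hence y' is constant, so y(x) is affine.
Fitting the endpoints (-3, -3) and (5, 0):
    slope m = (0 − (-3)) / (5 − (-3)) = 3/8,
    intercept c = (-3) − m·(-3) = -15/8.
Extremal: y(x) = (3/8) x - 15/8.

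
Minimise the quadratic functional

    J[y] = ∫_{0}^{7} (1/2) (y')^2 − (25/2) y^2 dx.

The Lagrangian is L = (1/2) (y')^2 − (25/2) y^2.
Compute ∂L/∂y = -25y, ∂L/∂y' = y'.
The Euler-Lagrange equation d/dx(∂L/∂y') − ∂L/∂y = 0 reduces to
    y'' + 25 y = 0.
Its general solution is
    y(x) = A sin(5x) + B cos(5x),
with A, B fixed by the endpoint conditions.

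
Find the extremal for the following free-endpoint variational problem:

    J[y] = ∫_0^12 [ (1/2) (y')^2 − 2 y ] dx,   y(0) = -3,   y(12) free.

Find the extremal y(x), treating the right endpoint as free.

The Lagrangian L = (1/2) (y')^2 − 2 y gives
    ∂L/∂y = −2,   ∂L/∂y' = y'.
Euler-Lagrange: d/dx(y') − (−2) = 0, i.e. y'' + 2 = 0, so
    y(x) = −(2/2) x^2 + C1 x + C2.
Fixed left endpoint y(0) = -3 ⇒ C2 = -3.
The right endpoint x = 12 is free, so the natural (transversality) condition is ∂L/∂y' |_{x=12} = 0, i.e. y'(12) = 0.
Compute y'(x) = −2 x + C1, so y'(12) = −24 + C1 = 0 ⇒ C1 = 24.
Therefore the extremal is
    y(x) = −x^2 + 24 x − 3.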